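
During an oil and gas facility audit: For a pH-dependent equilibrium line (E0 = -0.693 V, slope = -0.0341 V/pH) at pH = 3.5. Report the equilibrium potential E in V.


Apply the Pourbaix line equation: E = E0 + slope*pH
E = -0.693 + (-0.0341)*3.5 = -0.693 + (-0.11935) = -0.81235 V
Rounded to 4 decimal places: E = -0.8124 V

-0.8124 V


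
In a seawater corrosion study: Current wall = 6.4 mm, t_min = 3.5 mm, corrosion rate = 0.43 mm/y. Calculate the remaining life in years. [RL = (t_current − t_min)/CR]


Apply the remaining-life relation: RL = (t_current − t_min) / CR
RL = (6.4 − 3.5) / 0.43 = 2.9 / 0.43 = 6.7 years

6.7 years


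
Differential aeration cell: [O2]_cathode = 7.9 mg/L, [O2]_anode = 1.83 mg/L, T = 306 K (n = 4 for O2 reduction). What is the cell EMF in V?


Apply the Nernst concentration-cell relation: E = (RT/nF)*ln(C_cathode/C_anode)
RT/nF = 8.314*306/(4*96485) = 0.00659192 V
ln(7.9/1.83) = 1.46255
E = 0.00659192 * 1.46255 = 0.00964 V

0.00964 V


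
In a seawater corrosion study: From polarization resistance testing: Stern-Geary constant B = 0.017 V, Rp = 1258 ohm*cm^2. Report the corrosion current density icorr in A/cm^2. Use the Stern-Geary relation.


Apply the Stern-Geary relation: icorr = B / Rp
icorr = 0.017 / 1258 = 1.351×10^-5 A/cm^2

1.351×10^-5 A/cm^2


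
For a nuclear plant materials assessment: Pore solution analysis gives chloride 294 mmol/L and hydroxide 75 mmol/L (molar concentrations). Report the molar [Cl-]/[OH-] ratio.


Threshold parameter = [Cl-] / [OH-] (molar basis; both in mmol/L, so units cancel)
Ratio = 294 / 75 = 3.92

3.92


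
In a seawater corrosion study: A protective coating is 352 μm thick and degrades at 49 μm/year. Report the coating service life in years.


Service life = thickness / degradation rate
Life = 352 / 49 = 7.2 years

7.2 years


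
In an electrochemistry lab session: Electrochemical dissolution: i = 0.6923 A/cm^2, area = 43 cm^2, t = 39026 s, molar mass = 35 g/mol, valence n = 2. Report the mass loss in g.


Apply Faraday's law: m = i*A*t*M / (n*F)
Total charge passed Q = i*A*t = 0.6923*43*39026 = 1161761.0914 C
m = Q*M/(n*F) = 1161761.0914*35/(2*96485) = 210.7148 g

210.7148 g


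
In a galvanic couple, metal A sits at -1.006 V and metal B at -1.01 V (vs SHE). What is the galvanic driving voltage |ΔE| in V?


Driving voltage is the absolute potential difference.
|ΔE| = |-1.006 − (-1.01)| = 0.004 V

0.004 V


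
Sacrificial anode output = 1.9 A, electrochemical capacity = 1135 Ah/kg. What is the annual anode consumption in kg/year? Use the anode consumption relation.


Annual consumption = current * hours per year / capacity
Rate = 1.9 * 8760 / 1135 = 14.7 kg/year

14.7 kg/year


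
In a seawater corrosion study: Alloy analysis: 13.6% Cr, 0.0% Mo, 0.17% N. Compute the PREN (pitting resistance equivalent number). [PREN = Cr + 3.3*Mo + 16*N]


Apply the PREN formula: PREN = Cr + 3.3*Mo + 16*N
PREN = 13.6 + 3.3*0.0 + 16*0.17
PREN = 13.6 + 0.0 + 2.72 = 16.32

16.32


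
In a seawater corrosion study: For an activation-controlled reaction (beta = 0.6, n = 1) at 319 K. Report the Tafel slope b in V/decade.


Apply the Tafel slope relation: b = 2.303*R*T/(beta*n*F)
Numerator: 2.303 * 8.314 * 319 = 6107.94
Denominator: 0.6 * 1 * 96485 = 57891.0
b = 6107.94 / 57891.0 = 0.106 V/decade

0.106 V/decade


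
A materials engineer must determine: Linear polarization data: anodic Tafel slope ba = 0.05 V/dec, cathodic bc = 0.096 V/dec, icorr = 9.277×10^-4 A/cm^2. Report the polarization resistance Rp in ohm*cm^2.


Apply the Stern-Geary equation: Rp = ba*bc / (2.303*icorr*(ba+bc))
ba*bc = 0.05*0.096 = 0.0048
ba+bc = 0.146; 2.303*icorr*(ba+bc) = 2.303*9.277×10^-4*0.146 = 3.1192799×10^-4
Rp = 0.0048 / 3.1192799×10^-4 = 15.4 ohm*cm^2

15.4 ohm*cm^2


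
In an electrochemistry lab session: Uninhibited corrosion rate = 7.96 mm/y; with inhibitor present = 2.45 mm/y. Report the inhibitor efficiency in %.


Apply the inhibitor-efficiency definition: IE = (CR_blank − CR_inh)/CR_blank × 100
IE = (7.96 − 2.45) / 7.96 × 100
IE = 5.51 / 7.96 × 100 = 69.2 %

69.2 %


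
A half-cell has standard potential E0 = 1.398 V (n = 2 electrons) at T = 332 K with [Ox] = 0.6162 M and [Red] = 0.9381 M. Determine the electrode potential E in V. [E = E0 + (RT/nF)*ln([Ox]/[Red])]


Apply the Nernst equation: E = E0 + (RT/nF)*ln([Ox]/[Red])
Step 1: RT/nF = 8.314*332/(2*96485) = 0.01430403 V
Step 2: [Ox]/[Red] = 0.6162/0.9381 = 0.65686
Step 3: ln(0.65686) = -0.420284
Step 4: correction = 0.01430403 * -0.420284 = -0.006 V
E = 1.398 + -0.006 = 1.392 V

1.392 V


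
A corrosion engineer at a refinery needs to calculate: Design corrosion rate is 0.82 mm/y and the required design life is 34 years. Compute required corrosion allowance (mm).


Corrosion allowance = CR × design life
CA = 0.82 * 34 = 27.88 mm

27.88 mm


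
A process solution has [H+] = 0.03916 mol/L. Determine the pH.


pH = −log10[H+]
pH = −log10(0.03916) = 1.41

1.41


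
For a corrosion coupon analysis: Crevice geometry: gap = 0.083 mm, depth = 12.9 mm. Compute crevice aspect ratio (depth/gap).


Aspect ratio = depth / gap
Ratio = 12.9 / 0.083 = 155.4

155.4


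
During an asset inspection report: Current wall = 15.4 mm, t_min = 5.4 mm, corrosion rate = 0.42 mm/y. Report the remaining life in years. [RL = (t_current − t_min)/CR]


Apply the remaining-life relation: RL = (t_current − t_min) / CR
RL = (15.4 − 5.4) / 0.42 = 10.0 / 0.42 = 23.8 years

23.8 years


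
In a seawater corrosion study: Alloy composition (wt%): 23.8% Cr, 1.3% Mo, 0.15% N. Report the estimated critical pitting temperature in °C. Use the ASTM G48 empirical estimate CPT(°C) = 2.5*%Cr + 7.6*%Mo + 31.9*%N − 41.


Apply the ASTM G48 empirical CPT estimate: CPT(°C) = 2.5*%Cr + 7.6*%Mo + 31.9*%N − 41
2.5*23.8 = 59.5; 7.6*1.3 = 9.88; 31.9*0.15 = 4.785
CPT = 59.5 + 9.88 + 4.785 − 41 = 33.165 °C
Rounded to 0.1 °C: CPT ≈ 33.2 °C

33.2 °C


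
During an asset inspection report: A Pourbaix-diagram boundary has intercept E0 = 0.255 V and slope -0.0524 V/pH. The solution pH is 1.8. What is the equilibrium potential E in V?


Apply the Pourbaix line equation: E = E0 + slope*pH
E = 0.255 + (-0.0524)*1.8 = 0.255 + (-0.09432) = 0.16068 V
Rounded to 4 decimal places: E = 0.1607 V

0.1607 V


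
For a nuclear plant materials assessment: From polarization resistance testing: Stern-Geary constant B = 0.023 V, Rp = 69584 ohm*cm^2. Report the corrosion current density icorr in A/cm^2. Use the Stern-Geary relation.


Apply the Stern-Geary relation: icorr = B / Rp
icorr = 0.023 / 69584 = 3.305×10^-7 A/cm^2

3.305×10^-7 A/cm^2


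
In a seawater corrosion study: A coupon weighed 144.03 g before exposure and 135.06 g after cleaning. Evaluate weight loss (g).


Weight loss = initial − final
WL = 144.03 − 135.06 = 8.97 g

8.97 g


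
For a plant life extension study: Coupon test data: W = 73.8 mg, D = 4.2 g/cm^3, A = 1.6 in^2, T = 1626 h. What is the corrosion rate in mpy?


Apply the mpy weight-loss relation: CR = 534 * W / (D * A * T)
Numerator: 534 * 73.8 = 39409.2
Denominator: 4.2 * 1.6 * 1626 = 10926.72
CR = 39409.2 / 10926.72 = 3.60668 mpy

3.60668 mpy


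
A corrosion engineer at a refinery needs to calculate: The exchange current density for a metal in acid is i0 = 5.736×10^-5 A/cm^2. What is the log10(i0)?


i0 = 5.736×10^-5 A/cm^2
log10(i0) = -4.241

-4.241


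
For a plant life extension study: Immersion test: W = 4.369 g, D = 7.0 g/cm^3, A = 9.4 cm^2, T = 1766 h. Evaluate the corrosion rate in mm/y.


Apply the mm/y weight-loss relation: CR = 87600 * W / (D * A * T)
Numerator: 87600 * 4.369 = 382724.4
Denominator: 7.0 * 9.4 * 1766 = 116202.8
CR = 382724.4 / 116202.8 = 3.2936 mm/y

3.2936 mm/y


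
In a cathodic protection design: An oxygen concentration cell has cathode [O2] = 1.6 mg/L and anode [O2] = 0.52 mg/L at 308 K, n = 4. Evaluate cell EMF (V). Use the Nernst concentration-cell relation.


Apply the Nernst concentration-cell relation: E = (RT/nF)*ln(C_cathode/C_anode)
RT/nF = 8.314*308/(4*96485) = 0.006635 V
ln(1.6/0.52) = 1.12393
E = 0.006635 * 1.12393 = 0.00746 V

0.00746 V


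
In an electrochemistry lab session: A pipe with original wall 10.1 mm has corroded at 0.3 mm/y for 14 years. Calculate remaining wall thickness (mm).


Remaining wall = original − CR × time
t = 10.1 − 0.3*14 = 10.1 − 4.2 = 5.9 mm

5.9 mm


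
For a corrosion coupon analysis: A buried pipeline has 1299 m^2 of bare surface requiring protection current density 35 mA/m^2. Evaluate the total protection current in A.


I = area * current density, then convert mA → A (÷1000)
I = 1299 * 35 / 1000 = 45.47 A

45.47 A


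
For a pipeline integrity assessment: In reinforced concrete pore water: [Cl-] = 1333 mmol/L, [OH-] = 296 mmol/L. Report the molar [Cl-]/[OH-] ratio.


Threshold parameter = [Cl-] / [OH-] (molar basis; both in mmol/L, so units cancel)
Ratio = 1333 / 296 = 4.5

4.5


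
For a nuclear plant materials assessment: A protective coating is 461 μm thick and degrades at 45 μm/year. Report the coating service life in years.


Service life = thickness / degradation rate
Life = 461 / 45 = 10.2 years

10.2 years


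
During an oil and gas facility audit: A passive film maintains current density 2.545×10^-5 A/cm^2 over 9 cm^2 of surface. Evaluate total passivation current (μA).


I = i_pass * A, then convert A → μA (×10^6)
I = 2.545×10^-5 * 9 * 10^6 = 229.05 μA

229.05 μA


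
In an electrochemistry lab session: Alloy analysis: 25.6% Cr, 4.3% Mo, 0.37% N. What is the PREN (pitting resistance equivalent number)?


Apply the PREN formula: PREN = Cr + 3.3*Mo + 16*N
PREN = 25.6 + 3.3*4.3 + 16*0.37
PREN = 25.6 + 14.19 + 5.92 = 45.71

45.71


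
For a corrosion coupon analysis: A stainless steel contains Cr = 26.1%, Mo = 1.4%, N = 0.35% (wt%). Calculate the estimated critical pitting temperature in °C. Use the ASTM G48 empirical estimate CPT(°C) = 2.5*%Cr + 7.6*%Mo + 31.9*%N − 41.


Apply the ASTM G48 empirical CPT estimate: CPT(°C) = 2.5*%Cr + 7.6*%Mo + 31.9*%N − 41
2.5*26.1 = 65.25; 7.6*1.4 = 10.64; 31.9*0.35 = 11.165
CPT = 65.25 + 10.64 + 11.165 − 41 = 46.055 °C
Rounded to 0.1 °C: CPT ≈ 46.1 °C

46.1 °C


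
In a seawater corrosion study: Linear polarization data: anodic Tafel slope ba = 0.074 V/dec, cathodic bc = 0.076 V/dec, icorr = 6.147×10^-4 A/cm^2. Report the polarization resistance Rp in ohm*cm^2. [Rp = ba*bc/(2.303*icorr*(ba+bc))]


Apply the Stern-Geary equation: Rp = ba*bc / (2.303*icorr*(ba+bc))
ba*bc = 0.074*0.076 = 0.005624
ba+bc = 0.15; 2.303*icorr*(ba+bc) = 2.303*6.147×10^-4*0.15 = 2.1234811×10^-4
Rp = 0.005624 / 2.1234811×10^-4 = 26.48 ohm*cm^2

26.48 ohm*cm^2


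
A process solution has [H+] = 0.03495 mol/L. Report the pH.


pH = −log10[H+]
pH = −log10(0.03495) = 1.46

1.46


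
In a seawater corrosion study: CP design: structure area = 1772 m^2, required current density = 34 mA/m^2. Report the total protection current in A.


I = area * current density, then convert mA → A (÷1000)
I = 1772 * 34 / 1000 = 60.25 A

60.25 A


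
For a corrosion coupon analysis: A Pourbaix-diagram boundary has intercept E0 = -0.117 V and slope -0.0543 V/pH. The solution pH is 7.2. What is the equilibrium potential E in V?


Apply the Pourbaix line equation: E = E0 + slope*pH
E = -0.117 + (-0.0543)*7.2 = -0.117 + (-0.39096) = -0.50796 V
Rounded to 3 decimal places: E = -0.508 V

-0.508 V


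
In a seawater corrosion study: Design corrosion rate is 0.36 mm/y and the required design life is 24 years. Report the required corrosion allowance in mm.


Corrosion allowance = CR × design life
CA = 0.36 * 24 = 8.64 mm

8.64 mm


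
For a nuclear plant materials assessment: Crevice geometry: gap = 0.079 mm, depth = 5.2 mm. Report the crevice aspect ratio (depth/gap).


Aspect ratio = depth / gap
Ratio = 5.2 / 0.079 = 65.8

65.8


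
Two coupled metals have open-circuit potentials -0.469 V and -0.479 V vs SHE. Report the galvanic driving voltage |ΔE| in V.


Driving voltage is the absolute potential difference.
|ΔE| = |-0.469 − (-0.479)| = 0.01 V

0.01 V


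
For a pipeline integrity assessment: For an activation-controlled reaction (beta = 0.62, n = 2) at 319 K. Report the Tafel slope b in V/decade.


Apply the Tafel slope relation: b = 2.303*R*T/(beta*n*F)
Numerator: 2.303 * 8.314 * 319 = 6107.94
Denominator: 0.62 * 2 * 96485 = 119641.4
b = 6107.94 / 119641.4 = 0.0511 V/decade

0.0511 V/decade


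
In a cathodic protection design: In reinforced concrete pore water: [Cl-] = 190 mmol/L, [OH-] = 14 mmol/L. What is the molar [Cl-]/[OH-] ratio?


Threshold parameter = [Cl-] / [OH-] (molar basis; both in mmol/L, so units cancel)
Ratio = 190 / 14 = 13.57

13.57


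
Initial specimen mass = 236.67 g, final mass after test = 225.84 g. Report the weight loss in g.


Weight loss = initial − final
WL = 236.67 − 225.84 = 10.83 g

10.83 g


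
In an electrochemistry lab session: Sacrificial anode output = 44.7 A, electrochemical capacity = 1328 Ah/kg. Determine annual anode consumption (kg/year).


Annual consumption = current * hours per year / capacity
Rate = 44.7 * 8760 / 1328 = 294.9 kg/year

294.9 kg/year


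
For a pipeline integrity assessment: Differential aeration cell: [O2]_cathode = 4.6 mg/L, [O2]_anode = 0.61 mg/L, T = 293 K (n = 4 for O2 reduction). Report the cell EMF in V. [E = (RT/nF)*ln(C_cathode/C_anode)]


Apply the Nernst concentration-cell relation: E = (RT/nF)*ln(C_cathode/C_anode)
RT/nF = 8.314*293/(4*96485) = 0.00631187 V
ln(4.6/0.61) = 2.02035
E = 0.00631187 * 2.02035 = 0.01275 V

0.01275 V


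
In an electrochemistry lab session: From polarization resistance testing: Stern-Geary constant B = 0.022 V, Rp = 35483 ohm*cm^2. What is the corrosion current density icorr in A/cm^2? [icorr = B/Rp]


Apply the Stern-Geary relation: icorr = B / Rp
icorr = 0.022 / 35483 = 6.2×10^-7 A/cm^2

6.2×10^-7 A/cm^2


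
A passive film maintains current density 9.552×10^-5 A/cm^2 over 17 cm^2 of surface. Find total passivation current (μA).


I = i_pass * A, then convert A → μA (×10^6)
I = 9.552×10^-5 * 17 * 10^6 = 1623.84 μA

1623.84 μA


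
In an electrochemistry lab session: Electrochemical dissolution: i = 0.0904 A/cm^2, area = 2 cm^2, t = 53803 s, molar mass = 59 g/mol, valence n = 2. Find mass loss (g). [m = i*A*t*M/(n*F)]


Apply Faraday's law: m = i*A*t*M / (n*F)
Total charge passed Q = i*A*t = 0.0904*2*53803 = 9727.5824 C
m = Q*M/(n*F) = 9727.5824*59/(2*96485) = 2.97418 g

2.97418 g


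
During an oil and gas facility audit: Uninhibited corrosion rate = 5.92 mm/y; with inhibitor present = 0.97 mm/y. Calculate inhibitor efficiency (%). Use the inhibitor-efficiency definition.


Apply the inhibitor-efficiency definition: IE = (CR_blank − CR_inh)/CR_blank × 100
IE = (5.92 − 0.97) / 5.92 × 100
IE = 4.95 / 5.92 × 100 = 83.6 %

83.6 %


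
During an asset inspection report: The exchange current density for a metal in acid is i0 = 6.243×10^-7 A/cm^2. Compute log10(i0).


i0 = 6.243×10^-7 A/cm^2
log10(i0) = -6.205

-6.205


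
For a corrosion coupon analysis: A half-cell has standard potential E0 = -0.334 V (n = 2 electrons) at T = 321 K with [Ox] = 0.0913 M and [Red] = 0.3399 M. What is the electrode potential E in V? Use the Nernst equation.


Apply the Nernst equation: E = E0 + (RT/nF)*ln([Ox]/[Red])
Step 1: RT/nF = 8.314*321/(2*96485) = 0.0138301 V
Step 2: [Ox]/[Red] = 0.0913/0.3399 = 0.268608
Step 3: ln(0.268608) = -1.314502
Step 4: correction = 0.0138301 * -1.314502 = -0.018 V
E = -0.334 + -0.018 = -0.352 V

-0.352 V


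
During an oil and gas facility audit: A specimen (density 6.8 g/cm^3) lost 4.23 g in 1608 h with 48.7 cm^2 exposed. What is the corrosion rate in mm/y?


Apply the mm/y weight-loss relation: CR = 87600 * W / (D * A * T)
Numerator: 87600 * 4.23 = 370548.0
Denominator: 6.8 * 48.7 * 1608 = 532505.28
CR = 370548.0 / 532505.28 = 0.6959 mm/y

0.6959 mm/y


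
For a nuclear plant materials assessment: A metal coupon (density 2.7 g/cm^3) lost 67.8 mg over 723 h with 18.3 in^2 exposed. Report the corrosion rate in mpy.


Apply the mpy weight-loss relation: CR = 534 * W / (D * A * T)
Numerator: 534 * 67.8 = 36205.2
Denominator: 2.7 * 18.3 * 723 = 35723.43
CR = 36205.2 / 35723.43 = 1.01349 mpy

1.01349 mpy


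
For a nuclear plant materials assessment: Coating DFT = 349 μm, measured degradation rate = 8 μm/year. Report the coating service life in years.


Service life = thickness / degradation rate
Life = 349 / 8 = 43.6 years

43.6 years


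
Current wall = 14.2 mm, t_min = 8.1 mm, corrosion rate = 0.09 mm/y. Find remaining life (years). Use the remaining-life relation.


Apply the remaining-life relation: RL = (t_current − t_min) / CR
RL = (14.2 − 8.1) / 0.09 = 6.1 / 0.09 = 67.8 years

67.8 years


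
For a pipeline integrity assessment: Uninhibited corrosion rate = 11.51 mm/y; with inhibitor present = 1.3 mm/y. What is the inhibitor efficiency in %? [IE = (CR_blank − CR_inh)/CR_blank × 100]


Apply the inhibitor-efficiency definition: IE = (CR_blank − CR_inh)/CR_blank × 100
IE = (11.51 − 1.3) / 11.51 × 100
IE = 10.21 / 11.51 × 100 = 88.7 %

88.7 %


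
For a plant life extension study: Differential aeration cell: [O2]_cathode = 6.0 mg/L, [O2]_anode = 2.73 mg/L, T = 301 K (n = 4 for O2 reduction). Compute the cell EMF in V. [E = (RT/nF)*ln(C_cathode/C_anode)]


Apply the Nernst concentration-cell relation: E = (RT/nF)*ln(C_cathode/C_anode)
RT/nF = 8.314*301/(4*96485) = 0.0064842 V
ln(6.0/2.73) = 0.78746
E = 0.0064842 * 0.78746 = 0.00511 V

0.00511 V


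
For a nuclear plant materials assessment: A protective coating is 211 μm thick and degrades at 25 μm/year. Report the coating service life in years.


Service life = thickness / degradation rate
Life = 211 / 25 = 8.4 years

8.4 years


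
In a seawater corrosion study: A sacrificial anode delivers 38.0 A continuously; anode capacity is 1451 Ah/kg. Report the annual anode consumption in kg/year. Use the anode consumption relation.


Annual consumption = current * hours per year / capacity
Rate = 38.0 * 8760 / 1451 = 229.4 kg/year

229.4 kg/year


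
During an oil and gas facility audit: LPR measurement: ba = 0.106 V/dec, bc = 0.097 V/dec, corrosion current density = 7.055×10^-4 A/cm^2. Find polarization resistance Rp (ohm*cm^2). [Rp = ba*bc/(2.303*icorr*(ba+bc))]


Apply the Stern-Geary equation: Rp = ba*bc / (2.303*icorr*(ba+bc))
ba*bc = 0.106*0.097 = 0.010282
ba+bc = 0.203; 2.303*icorr*(ba+bc) = 2.303*7.055×10^-4*0.203 = 3.298276×10^-4
Rp = 0.010282 / 3.298276×10^-4 = 31.2 ohm*cm^2

31.2 ohm*cm^2


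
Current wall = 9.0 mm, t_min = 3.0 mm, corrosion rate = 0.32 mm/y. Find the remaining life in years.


Apply the remaining-life relation: RL = (t_current − t_min) / CR
RL = (9.0 − 3.0) / 0.32 = 6.0 / 0.32 = 18.8 years

18.8 years


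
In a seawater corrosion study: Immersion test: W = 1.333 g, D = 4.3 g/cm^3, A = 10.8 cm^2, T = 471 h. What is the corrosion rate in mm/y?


Apply the mm/y weight-loss relation: CR = 87600 * W / (D * A * T)
Numerator: 87600 * 1.333 = 116770.8
Denominator: 4.3 * 10.8 * 471 = 21873.24
CR = 116770.8 / 21873.24 = 5.338523 mm/y

5.338523 mm/y


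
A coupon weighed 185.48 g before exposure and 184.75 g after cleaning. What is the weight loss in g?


Weight loss = initial − final
WL = 185.48 − 184.75 = 0.73 g

0.73 g


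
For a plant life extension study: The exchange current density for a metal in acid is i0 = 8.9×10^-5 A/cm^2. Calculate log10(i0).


i0 = 8.9×10^-5 A/cm^2
log10(i0) = -4.051

-4.051


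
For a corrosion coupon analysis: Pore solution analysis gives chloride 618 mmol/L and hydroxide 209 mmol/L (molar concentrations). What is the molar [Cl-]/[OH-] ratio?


Threshold parameter = [Cl-] / [OH-] (molar basis; both in mmol/L, so units cancel)
Ratio = 618 / 209 = 2.96

2.96


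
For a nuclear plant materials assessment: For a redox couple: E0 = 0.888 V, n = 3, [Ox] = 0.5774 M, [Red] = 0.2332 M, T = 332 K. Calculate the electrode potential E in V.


Apply the Nernst equation: E = E0 + (RT/nF)*ln([Ox]/[Red])
Step 1: RT/nF = 8.314*332/(3*96485) = 0.00953602 V
Step 2: [Ox]/[Red] = 0.5774/0.2332 = 2.475986
Step 3: ln(2.475986) = 0.906639
Step 4: correction = 0.00953602 * 0.906639 = 0.009 V
E = 0.888 + 0.009 = 0.897 V

0.897 V


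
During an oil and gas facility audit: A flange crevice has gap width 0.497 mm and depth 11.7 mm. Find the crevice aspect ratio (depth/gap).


Aspect ratio = depth / gap
Ratio = 11.7 / 0.497 = 23.5

23.5


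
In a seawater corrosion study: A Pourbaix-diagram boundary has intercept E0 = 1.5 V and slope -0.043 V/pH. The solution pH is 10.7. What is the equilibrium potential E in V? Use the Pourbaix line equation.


Apply the Pourbaix line equation: E = E0 + slope*pH
E = 1.5 + (-0.043)*10.7 = 1.5 + (-0.4601) = 1.0399 V
Rounded to 4 decimal places: E = 1.0399 V

1.0399 V


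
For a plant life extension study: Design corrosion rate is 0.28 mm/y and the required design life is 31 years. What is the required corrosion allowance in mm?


Corrosion allowance = CR × design life
CA = 0.28 * 31 = 8.68 mm

8.68 mm


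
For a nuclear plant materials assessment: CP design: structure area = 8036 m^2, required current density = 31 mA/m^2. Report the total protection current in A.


I = area * current density, then convert mA → A (÷1000)
I = 8036 * 31 / 1000 = 249.12 A

249.12 A


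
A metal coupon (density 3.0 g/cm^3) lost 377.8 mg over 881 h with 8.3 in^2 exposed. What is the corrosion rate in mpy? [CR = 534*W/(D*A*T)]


Apply the mpy weight-loss relation: CR = 534 * W / (D * A * T)
Numerator: 534 * 377.8 = 201745.2
Denominator: 3.0 * 8.3 * 881 = 21936.9
CR = 201745.2 / 21936.9 = 9.19661 mpy

9.19661 mpy


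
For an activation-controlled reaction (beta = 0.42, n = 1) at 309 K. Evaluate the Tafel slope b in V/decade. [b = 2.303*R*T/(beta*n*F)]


Apply the Tafel slope relation: b = 2.303*R*T/(beta*n*F)
Numerator: 2.303 * 8.314 * 309 = 5916.47
Denominator: 0.42 * 1 * 96485 = 40523.7
b = 5916.47 / 40523.7 = 0.146 V/decade

0.146 V/decade


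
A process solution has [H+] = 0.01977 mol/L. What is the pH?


pH = −log10[H+]
pH = −log10(0.01977) = 1.7

1.7


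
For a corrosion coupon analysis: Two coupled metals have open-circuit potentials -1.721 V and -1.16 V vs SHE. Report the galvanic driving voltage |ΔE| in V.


Driving voltage is the absolute potential difference.
|ΔE| = |-1.721 − (-1.16)| = 0.561 V

0.561 V


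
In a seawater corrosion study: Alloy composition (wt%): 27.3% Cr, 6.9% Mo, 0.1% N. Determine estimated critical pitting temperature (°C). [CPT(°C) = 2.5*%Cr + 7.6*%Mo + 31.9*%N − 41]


Apply the ASTM G48 empirical CPT estimate: CPT(°C) = 2.5*%Cr + 7.6*%Mo + 31.9*%N − 41
2.5*27.3 = 68.25; 7.6*6.9 = 52.44; 31.9*0.1 = 3.19
CPT = 68.25 + 52.44 + 3.19 − 41 = 82.88 °C
Rounded to 0.1 °C: CPT ≈ 82.9 °C

82.9 °C


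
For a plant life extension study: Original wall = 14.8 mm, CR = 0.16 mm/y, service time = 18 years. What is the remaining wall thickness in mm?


Remaining wall = original − CR × time
t = 14.8 − 0.16*18 = 14.8 − 2.88 = 11.92 mm

11.92 mm


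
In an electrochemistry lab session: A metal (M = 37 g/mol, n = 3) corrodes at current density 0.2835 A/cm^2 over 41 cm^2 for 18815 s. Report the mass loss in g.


Apply Faraday's law: m = i*A*t*M / (n*F)
Total charge passed Q = i*A*t = 0.2835*41*18815 = 218696.1525 C
m = Q*M/(n*F) = 218696.1525*37/(3*96485) = 27.9551 g

27.9551 g


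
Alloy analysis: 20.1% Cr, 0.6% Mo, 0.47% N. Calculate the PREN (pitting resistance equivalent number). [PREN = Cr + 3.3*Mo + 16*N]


Apply the PREN formula: PREN = Cr + 3.3*Mo + 16*N
PREN = 20.1 + 3.3*0.6 + 16*0.47
PREN = 20.1 + 1.98 + 7.52 = 29.6

29.6


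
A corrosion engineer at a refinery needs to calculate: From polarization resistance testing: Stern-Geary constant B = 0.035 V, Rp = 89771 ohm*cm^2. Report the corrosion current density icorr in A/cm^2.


Apply the Stern-Geary relation: icorr = B / Rp
icorr = 0.035 / 89771 = 3.899×10^-7 A/cm^2

3.899×10^-7 A/cm^2


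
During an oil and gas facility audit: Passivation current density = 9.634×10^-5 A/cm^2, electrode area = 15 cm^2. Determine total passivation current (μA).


I = i_pass * A, then convert A → μA (×10^6)
I = 9.634×10^-5 * 15 * 10^6 = 1445.1 μA

1445.1 μA


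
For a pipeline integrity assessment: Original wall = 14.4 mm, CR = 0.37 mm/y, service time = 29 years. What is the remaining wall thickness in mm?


Remaining wall = original − CR × time
t = 14.4 − 0.37*29 = 14.4 − 10.73 = 3.67 mm

3.67 mm


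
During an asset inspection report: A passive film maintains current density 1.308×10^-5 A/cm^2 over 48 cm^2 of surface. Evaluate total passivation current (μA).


I = i_pass * A, then convert A → μA (×10^6)
I = 1.308×10^-5 * 48 * 10^6 = 627.84 μA

627.84 μA


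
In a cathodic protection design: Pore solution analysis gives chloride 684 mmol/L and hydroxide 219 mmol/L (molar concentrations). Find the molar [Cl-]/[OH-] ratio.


Threshold parameter = [Cl-] / [OH-] (molar basis; both in mmol/L, so units cancel)
Ratio = 684 / 219 = 3.12

3.12


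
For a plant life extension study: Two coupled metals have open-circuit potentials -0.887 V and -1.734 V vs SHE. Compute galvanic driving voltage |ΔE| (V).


Driving voltage is the absolute potential difference.
|ΔE| = |-0.887 − (-1.734)| = 0.847 V

0.847 V


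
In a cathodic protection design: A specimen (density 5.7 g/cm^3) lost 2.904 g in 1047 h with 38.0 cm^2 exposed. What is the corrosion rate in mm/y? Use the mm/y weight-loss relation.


Apply the mm/y weight-loss relation: CR = 87600 * W / (D * A * T)
Numerator: 87600 * 2.904 = 254390.4
Denominator: 5.7 * 38.0 * 1047 = 226780.2
CR = 254390.4 / 226780.2 = 1.1217 mm/y

1.1217 mm/y


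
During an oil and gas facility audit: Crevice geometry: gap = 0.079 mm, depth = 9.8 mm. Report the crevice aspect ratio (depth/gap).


Aspect ratio = depth / gap
Ratio = 9.8 / 0.079 = 124.1

124.1


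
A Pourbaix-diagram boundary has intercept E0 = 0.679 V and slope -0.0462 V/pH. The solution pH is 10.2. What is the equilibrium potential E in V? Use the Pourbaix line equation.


Apply the Pourbaix line equation: E = E0 + slope*pH
E = 0.679 + (-0.0462)*10.2 = 0.679 + (-0.47124) = 0.20776 V
Rounded to 4 decimal places: E = 0.2078 V

0.2078 V


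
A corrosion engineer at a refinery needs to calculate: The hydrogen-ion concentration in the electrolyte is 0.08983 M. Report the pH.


pH = −log10[H+]
pH = −log10(0.08983) = 1.05

1.05


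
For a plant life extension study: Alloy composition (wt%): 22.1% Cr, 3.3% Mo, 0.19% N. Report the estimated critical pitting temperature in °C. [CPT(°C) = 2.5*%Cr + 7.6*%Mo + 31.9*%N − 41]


Apply the ASTM G48 empirical CPT estimate: CPT(°C) = 2.5*%Cr + 7.6*%Mo + 31.9*%N − 41
2.5*22.1 = 55.25; 7.6*3.3 = 25.08; 31.9*0.19 = 6.061
CPT = 55.25 + 25.08 + 6.061 − 41 = 45.391 °C
Rounded to 0.1 °C: CPT ≈ 45.4 °C

45.4 °C


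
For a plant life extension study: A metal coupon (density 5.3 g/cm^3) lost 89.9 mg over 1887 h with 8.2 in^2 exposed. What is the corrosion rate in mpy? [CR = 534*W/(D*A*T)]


Apply the mpy weight-loss relation: CR = 534 * W / (D * A * T)
Numerator: 534 * 89.9 = 48006.6
Denominator: 5.3 * 8.2 * 1887 = 82009.02
CR = 48006.6 / 82009.02 = 0.585 mpy

0.585 mpy


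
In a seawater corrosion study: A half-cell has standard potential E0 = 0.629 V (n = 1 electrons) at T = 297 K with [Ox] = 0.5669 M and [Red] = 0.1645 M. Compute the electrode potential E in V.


Apply the Nernst equation: E = E0 + (RT/nF)*ln([Ox]/[Red])
Step 1: RT/nF = 8.314*297/(1*96485) = 0.02559214 V
Step 2: [Ox]/[Red] = 0.5669/0.1645 = 3.446201
Step 3: ln(3.446201) = 1.237272
Step 4: correction = 0.02559214 * 1.237272 = 0.032 V
E = 0.629 + 0.032 = 0.661 V

0.661 V


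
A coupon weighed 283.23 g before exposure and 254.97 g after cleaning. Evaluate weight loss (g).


Weight loss = initial − final
WL = 283.23 − 254.97 = 28.26 g

28.26 g


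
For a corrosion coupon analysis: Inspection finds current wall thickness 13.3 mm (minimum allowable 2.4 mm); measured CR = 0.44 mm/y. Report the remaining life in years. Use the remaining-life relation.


Apply the remaining-life relation: RL = (t_current − t_min) / CR
RL = (13.3 − 2.4) / 0.44 = 10.9 / 0.44 = 24.8 years

24.8 years


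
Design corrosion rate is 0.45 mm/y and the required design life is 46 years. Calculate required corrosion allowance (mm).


Corrosion allowance = CR × design life
CA = 0.45 * 46 = 20.7 mm

20.7 mm


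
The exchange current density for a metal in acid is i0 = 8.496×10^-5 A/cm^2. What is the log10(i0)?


i0 = 8.496×10^-5 A/cm^2
log10(i0) = -4.071

-4.071


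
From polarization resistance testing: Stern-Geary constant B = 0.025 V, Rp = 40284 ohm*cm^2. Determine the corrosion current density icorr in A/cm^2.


Apply the Stern-Geary relation: icorr = B / Rp
icorr = 0.025 / 40284 = 6.206×10^-7 A/cm^2

6.206×10^-7 A/cm^2


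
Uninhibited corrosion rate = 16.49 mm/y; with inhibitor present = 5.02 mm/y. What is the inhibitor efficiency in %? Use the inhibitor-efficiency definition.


Apply the inhibitor-efficiency definition: IE = (CR_blank − CR_inh)/CR_blank × 100
IE = (16.49 − 5.02) / 16.49 × 100
IE = 11.47 / 16.49 × 100 = 69.6 %

69.6 %


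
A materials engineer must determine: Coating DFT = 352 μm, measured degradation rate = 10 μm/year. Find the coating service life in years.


Service life = thickness / degradation rate
Life = 352 / 10 = 35.2 years

35.2 years


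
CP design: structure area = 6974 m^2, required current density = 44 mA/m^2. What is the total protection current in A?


I = area * current density, then convert mA → A (÷1000)
I = 6974 * 44 / 1000 = 306.86 A

306.86 A


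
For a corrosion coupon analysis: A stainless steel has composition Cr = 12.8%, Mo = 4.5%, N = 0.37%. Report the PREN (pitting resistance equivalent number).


Apply the PREN formula: PREN = Cr + 3.3*Mo + 16*N
PREN = 12.8 + 3.3*4.5 + 16*0.37
PREN = 12.8 + 14.85 + 5.92 = 33.57

33.57


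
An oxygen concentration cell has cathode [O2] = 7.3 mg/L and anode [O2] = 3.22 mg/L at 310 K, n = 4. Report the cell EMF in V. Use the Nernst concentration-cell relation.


Apply the Nernst concentration-cell relation: E = (RT/nF)*ln(C_cathode/C_anode)
RT/nF = 8.314*310/(4*96485) = 0.00667808 V
ln(7.3/3.22) = 0.81849
E = 0.00667808 * 0.81849 = 0.00547 V

0.00547 V


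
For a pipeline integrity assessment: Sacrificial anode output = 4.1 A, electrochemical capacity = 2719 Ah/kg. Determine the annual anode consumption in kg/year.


Annual consumption = current * hours per year / capacity
Rate = 4.1 * 8760 / 2719 = 13.2 kg/year

13.2 kg/year


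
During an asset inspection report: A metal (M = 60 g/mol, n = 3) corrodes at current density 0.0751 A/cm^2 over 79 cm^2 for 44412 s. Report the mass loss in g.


Apply Faraday's law: m = i*A*t*M / (n*F)
Total charge passed Q = i*A*t = 0.0751*79*44412 = 263491.9548 C
m = Q*M/(n*F) = 263491.9548*60/(3*96485) = 54.61822 g

54.61822 g


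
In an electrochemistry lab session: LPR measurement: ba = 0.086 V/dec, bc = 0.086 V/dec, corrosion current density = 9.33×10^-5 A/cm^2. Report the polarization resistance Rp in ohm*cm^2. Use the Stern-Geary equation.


Apply the Stern-Geary equation: Rp = ba*bc / (2.303*icorr*(ba+bc))
ba*bc = 0.086*0.086 = 0.007396
ba+bc = 0.172; 2.303*icorr*(ba+bc) = 2.303*9.33×10^-5*0.172 = 3.6957623×10^-5
Rp = 0.007396 / 3.6957623×10^-5 = 200.12 ohm*cm^2

200.12 ohm*cm^2


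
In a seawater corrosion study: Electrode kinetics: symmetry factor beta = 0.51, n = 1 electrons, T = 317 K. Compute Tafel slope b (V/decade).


Apply the Tafel slope relation: b = 2.303*R*T/(beta*n*F)
Numerator: 2.303 * 8.314 * 317 = 6069.64
Denominator: 0.51 * 1 * 96485 = 49207.35
b = 6069.64 / 49207.35 = 0.123 V/decade

0.123 V/decade


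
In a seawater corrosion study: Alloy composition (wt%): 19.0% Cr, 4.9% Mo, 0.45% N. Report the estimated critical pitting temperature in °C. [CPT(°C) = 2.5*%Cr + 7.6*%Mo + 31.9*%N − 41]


Apply the ASTM G48 empirical CPT estimate: CPT(°C) = 2.5*%Cr + 7.6*%Mo + 31.9*%N − 41
2.5*19.0 = 47.5; 7.6*4.9 = 37.24; 31.9*0.45 = 14.355
CPT = 47.5 + 37.24 + 14.355 − 41 = 58.095 °C
Rounded to 0.1 °C: CPT ≈ 58.1 °C

58.1 °C


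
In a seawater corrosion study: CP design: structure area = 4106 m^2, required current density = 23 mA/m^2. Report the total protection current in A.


I = area * current density, then convert mA → A (÷1000)
I = 4106 * 23 / 1000 = 94.44 A

94.44 A


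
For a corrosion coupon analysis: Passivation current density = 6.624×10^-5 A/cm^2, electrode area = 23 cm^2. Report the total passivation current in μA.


I = i_pass * A, then convert A → μA (×10^6)
I = 6.624×10^-5 * 23 * 10^6 = 1523.52 μA

1523.52 μA


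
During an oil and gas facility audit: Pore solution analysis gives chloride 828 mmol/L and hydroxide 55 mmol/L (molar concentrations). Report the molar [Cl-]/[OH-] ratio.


Threshold parameter = [Cl-] / [OH-] (molar basis; both in mmol/L, so units cancel)
Ratio = 828 / 55 = 15.05

15.05


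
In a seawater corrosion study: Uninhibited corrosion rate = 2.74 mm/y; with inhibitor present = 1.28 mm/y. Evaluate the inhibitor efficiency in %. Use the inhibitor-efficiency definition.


Apply the inhibitor-efficiency definition: IE = (CR_blank − CR_inh)/CR_blank × 100
IE = (2.74 − 1.28) / 2.74 × 100
IE = 1.46 / 2.74 × 100 = 53.3 %

53.3 %


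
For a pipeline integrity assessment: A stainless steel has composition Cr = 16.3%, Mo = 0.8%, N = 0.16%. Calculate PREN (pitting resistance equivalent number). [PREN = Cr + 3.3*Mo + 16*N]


Apply the PREN formula: PREN = Cr + 3.3*Mo + 16*N
PREN = 16.3 + 3.3*0.8 + 16*0.16
PREN = 16.3 + 2.64 + 2.56 = 21.5

21.5


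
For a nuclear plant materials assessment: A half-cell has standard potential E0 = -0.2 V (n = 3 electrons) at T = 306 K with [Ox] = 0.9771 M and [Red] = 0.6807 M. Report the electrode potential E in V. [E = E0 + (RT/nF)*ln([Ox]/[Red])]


Apply the Nernst equation: E = E0 + (RT/nF)*ln([Ox]/[Red])
Step 1: RT/nF = 8.314*306/(3*96485) = 0.00878922 V
Step 2: [Ox]/[Red] = 0.9771/0.6807 = 1.435434
Step 3: ln(1.435434) = 0.361467
Step 4: correction = 0.00878922 * 0.361467 = 0.0032 V
E = -0.2 + 0.0032 = -0.1968 V

-0.1968 V


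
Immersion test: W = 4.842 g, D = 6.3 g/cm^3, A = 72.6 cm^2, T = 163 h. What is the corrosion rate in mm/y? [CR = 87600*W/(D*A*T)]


Apply the mm/y weight-loss relation: CR = 87600 * W / (D * A * T)
Numerator: 87600 * 4.842 = 424159.2
Denominator: 6.3 * 72.6 * 163 = 74552.94
CR = 424159.2 / 74552.94 = 5.6894 mm/y

5.6894 mm/y


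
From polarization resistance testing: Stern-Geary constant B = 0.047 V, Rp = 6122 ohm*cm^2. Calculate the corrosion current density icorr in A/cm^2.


Apply the Stern-Geary relation: icorr = B / Rp
icorr = 0.047 / 6122 = 7.677×10^-6 A/cm^2

7.677×10^-6 A/cm^2


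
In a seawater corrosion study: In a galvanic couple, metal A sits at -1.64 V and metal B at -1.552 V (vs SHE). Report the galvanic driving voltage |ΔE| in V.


Driving voltage is the absolute potential difference.
|ΔE| = |-1.64 − (-1.552)| = 0.088 V

0.088 V


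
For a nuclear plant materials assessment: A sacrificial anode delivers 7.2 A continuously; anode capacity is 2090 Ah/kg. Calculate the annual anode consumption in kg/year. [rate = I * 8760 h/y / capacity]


Annual consumption = current * hours per year / capacity
Rate = 7.2 * 8760 / 2090 = 30.2 kg/year

30.2 kg/year


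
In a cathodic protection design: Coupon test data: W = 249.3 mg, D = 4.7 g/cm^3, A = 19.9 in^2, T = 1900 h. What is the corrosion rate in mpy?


Apply the mpy weight-loss relation: CR = 534 * W / (D * A * T)
Numerator: 534 * 249.3 = 133126.2
Denominator: 4.7 * 19.9 * 1900 = 177707.0
CR = 133126.2 / 177707.0 = 0.7491 mpy

0.7491 mpy


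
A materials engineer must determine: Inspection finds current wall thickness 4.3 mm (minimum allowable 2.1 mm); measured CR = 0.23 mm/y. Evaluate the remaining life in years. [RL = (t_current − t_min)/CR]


Apply the remaining-life relation: RL = (t_current − t_min) / CR
RL = (4.3 − 2.1) / 0.23 = 2.2 / 0.23 = 9.6 years

9.6 years


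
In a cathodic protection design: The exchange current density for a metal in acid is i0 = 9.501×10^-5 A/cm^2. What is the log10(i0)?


i0 = 9.501×10^-5 A/cm^2
log10(i0) = -4.022

-4.022


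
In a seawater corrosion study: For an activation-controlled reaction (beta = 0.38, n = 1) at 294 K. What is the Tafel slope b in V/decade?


Apply the Tafel slope relation: b = 2.303*R*T/(beta*n*F)
Numerator: 2.303 * 8.314 * 294 = 5629.26
Denominator: 0.38 * 1 * 96485 = 36664.3
b = 5629.26 / 36664.3 = 0.1535 V/decade

0.1535 V/decade


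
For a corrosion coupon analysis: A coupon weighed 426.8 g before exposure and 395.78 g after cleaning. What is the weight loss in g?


Weight loss = initial − final
WL = 426.8 − 395.78 = 31.02 g

31.02 g


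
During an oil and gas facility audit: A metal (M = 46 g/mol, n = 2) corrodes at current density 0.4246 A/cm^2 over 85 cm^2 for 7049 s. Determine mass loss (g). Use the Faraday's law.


Apply Faraday's law: m = i*A*t*M / (n*F)
Total charge passed Q = i*A*t = 0.4246*85*7049 = 254405.459 C
m = Q*M/(n*F) = 254405.459*46/(2*96485) = 60.645 g

60.645 g


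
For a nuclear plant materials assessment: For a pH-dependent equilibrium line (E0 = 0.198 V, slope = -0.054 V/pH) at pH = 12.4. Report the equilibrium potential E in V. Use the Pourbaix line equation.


Apply the Pourbaix line equation: E = E0 + slope*pH
E = 0.198 + (-0.054)*12.4 = 0.198 + (-0.6696) = -0.4716 V
Rounded to 3 decimal places: E = -0.472 V

-0.472 V


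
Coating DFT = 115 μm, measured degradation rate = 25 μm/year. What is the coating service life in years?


Service life = thickness / degradation rate
Life = 115 / 25 = 4.6 years

4.6 years


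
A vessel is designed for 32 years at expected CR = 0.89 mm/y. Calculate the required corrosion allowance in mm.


Corrosion allowance = CR × design life
CA = 0.89 * 32 = 28.48 mm

28.48 mm


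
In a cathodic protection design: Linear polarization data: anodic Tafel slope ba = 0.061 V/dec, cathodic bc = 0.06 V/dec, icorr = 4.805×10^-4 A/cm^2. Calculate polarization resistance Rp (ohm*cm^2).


Apply the Stern-Geary equation: Rp = ba*bc / (2.303*icorr*(ba+bc))
ba*bc = 0.061*0.06 = 0.00366
ba+bc = 0.121; 2.303*icorr*(ba+bc) = 2.303*4.805×10^-4*0.121 = 1.3389757×10^-4
Rp = 0.00366 / 1.3389757×10^-4 = 27.3 ohm*cm^2

27.3 ohm*cm^2


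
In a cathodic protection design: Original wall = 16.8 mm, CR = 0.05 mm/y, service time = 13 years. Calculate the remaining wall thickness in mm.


Remaining wall = original − CR × time
t = 16.8 − 0.05*13 = 16.8 − 0.65 = 16.15 mm

16.15 mm


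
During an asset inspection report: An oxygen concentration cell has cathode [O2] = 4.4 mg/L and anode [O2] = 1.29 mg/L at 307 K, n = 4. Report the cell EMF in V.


Apply the Nernst concentration-cell relation: E = (RT/nF)*ln(C_cathode/C_anode)
RT/nF = 8.314*307/(4*96485) = 0.00661346 V
ln(4.4/1.29) = 1.22696
E = 0.00661346 * 1.22696 = 0.00811 V

0.00811 V


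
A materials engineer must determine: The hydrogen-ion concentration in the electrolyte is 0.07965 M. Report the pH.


pH = −log10[H+]
pH = −log10(0.07965) = 1.1

1.1


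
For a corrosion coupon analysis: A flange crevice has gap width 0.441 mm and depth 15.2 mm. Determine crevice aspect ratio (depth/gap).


Aspect ratio = depth / gap
Ratio = 15.2 / 0.441 = 34.5

34.5
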